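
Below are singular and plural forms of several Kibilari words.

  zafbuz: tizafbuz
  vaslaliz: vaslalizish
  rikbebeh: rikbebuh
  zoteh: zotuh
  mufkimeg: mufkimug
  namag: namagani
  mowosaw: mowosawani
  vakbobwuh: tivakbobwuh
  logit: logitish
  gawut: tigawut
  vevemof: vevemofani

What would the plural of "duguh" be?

"duguh" has last vowel 'u'. The stems whose last vowel is 'u' (gawut → tigawut, zafbuz → tizafbuz, vakbobwuh → tivakbobwuh) add the prefix ti-.
The other patterns: stems whose last vowel is 'i' add -ish; stems whose last vowel is 'e' change the last vowel to 'u'; stems whose last vowel is 'a' or 'o' add -ani.
So duguh → tiduguh.

tiduguh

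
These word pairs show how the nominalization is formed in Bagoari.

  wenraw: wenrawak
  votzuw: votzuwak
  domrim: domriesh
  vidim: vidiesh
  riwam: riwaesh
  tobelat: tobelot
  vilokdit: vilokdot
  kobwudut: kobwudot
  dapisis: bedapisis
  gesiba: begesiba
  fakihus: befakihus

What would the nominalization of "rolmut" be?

wenraw and riwam both have last vowel 'a' yet inflect differently (wenrawak, riwaesh), so the last vowel is not what conditions the rule; the final letter is.
"rolmut" ends in -t. The stems ending in -t (tobelat → tobelot, vilokdit → vilokdot, kobwudut → kobwudot) change the last vowel to 'o'.
The other patterns: stems ending in -w add -ak; stems ending in -m drop the final letter and add -esh; stems ending in -a or -s add the prefix be-.
So rolmut → rolmot.

rolmot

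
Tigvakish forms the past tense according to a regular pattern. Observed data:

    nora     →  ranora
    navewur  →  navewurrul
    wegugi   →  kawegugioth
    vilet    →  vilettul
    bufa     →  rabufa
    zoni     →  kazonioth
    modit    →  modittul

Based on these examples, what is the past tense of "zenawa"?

razenawa

wegugi and modit both have last vowel 'i' yet inflect differently (kawegugioth, modittul), so the last vowel is not what conditions the rule; the final letter is.
"zenawa" ends in -a. The stems ending in -a (bufa → rabufa, nora → ranora) add the prefix ra-.
The other patterns: stems ending in -i add ka- … -oth around the stem; stems ending in -r or -t double the final consonant and add -ul.
So zenawa → razenawa.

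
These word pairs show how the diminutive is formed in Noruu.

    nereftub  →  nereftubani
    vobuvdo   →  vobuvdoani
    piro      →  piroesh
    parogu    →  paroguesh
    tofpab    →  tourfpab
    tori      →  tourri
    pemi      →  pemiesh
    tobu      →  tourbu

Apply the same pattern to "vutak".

vutakani

"vutak" begins with v-. The one such stem in the data (vobuvdo → vobuvdoani) adds -ani, so the same rule applies.
The other patterns: stems beginning with t- insert -ur- after the first vowel; stems beginning with p- add -esh.
So vutak → vutakani.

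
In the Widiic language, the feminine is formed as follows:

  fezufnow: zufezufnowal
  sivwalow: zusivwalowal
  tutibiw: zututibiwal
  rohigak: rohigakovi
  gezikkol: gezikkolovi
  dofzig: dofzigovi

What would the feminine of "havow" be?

fezufnow and gezikkol both have last vowel 'o' yet inflect differently (zufezufnowal, gezikkolovi), so the last vowel is not what conditions the rule; the final letter is.
"havow" ends in -w. The stems ending in -w (fezufnow → zufezufnowal, sivwalow → zusivwalowal, tutibiw → zututibiwal) add zu- … -al around the stem.
So havow → zuhavowal.

zuhavowal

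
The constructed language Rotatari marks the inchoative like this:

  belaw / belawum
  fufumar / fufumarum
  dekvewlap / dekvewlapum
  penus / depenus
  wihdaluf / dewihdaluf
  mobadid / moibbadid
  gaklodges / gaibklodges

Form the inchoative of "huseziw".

huibseziw

penus and gaklodges both end in -s yet inflect differently (depenus, gaibklodges), so the final letter is not what conditions the rule; the last vowel is.
"huseziw" has last vowel 'i'. The one such stem in the data (mobadid → moibbadid) inserts -ib- after the first vowel (as does gaklodges), so the same rule applies.
So huseziw → huibseziw.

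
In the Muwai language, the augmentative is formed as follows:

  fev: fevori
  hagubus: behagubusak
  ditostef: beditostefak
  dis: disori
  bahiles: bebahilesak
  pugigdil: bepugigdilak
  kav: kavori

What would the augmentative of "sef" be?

sefori

dis and hagubus both end in -s yet inflect differently (disori, behagubusak), so the final letter is not what conditions the rule; the number of vowels is.
"sef" has 1 vowel. The stems with 1 vowel (dis → disori, fev → fevori, kav → kavori) add -ori.
So sef → sefori.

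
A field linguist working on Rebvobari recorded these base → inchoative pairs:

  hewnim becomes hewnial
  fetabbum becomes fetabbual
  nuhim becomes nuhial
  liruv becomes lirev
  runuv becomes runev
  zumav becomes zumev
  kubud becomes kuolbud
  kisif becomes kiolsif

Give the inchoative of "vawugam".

vawugaal

"vawugam" ends in -m. The stems ending in -m (hewnim → hewnial, fetabbum → fetabbual, nuhim → nuhial) drop the final letter and add -al.
The other patterns: stems ending in -v change the last vowel to 'e'; stems ending in -d or -f insert -ol- after the first vowel.
So vawugam → vawugaal.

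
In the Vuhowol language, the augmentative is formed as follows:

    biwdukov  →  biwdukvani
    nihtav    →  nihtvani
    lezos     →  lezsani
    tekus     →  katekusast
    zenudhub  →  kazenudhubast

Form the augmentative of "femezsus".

lezos and tekus both end in -s yet inflect differently (lezsani, katekusast), so the final letter is not what conditions the rule; the last vowel is.
"femezsus" has last vowel 'u'. The stems whose last vowel is 'u' (tekus → katekusast, zenudhub → kazenudhubast) add ka- … -ast around the stem.
So femezsus → kafemezsusast.

kafemezsusast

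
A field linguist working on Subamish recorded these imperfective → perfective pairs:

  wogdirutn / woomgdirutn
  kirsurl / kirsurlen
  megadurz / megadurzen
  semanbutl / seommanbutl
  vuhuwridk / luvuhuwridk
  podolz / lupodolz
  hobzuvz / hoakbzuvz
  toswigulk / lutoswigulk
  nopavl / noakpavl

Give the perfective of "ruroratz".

ruomroratz

megadurz and hobzuvz both end in -z yet inflect differently (megadurzen, hoakbzuvz), so the final letter is not what conditions the rule; the second-to-last letter is.
"ruroratz" has second-to-last letter 't'. The stems whose second-to-last letter is 't' (wogdirutn → woomgdirutn, semanbutl → seommanbutl) insert -om- after the first vowel.
The other patterns: stems whose second-to-last letter is 'r' add -en; stems whose second-to-last letter is 'v' insert -ak- after the first vowel; stems whose second-to-last letter is 'd' or 'l' add the prefix lu-.
So ruroratz → ruomroratz.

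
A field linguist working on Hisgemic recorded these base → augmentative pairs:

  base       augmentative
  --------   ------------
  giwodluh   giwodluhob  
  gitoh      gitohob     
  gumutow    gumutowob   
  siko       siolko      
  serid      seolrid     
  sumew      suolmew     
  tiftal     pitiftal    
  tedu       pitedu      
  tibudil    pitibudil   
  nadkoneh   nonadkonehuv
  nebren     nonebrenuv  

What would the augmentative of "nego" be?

nonegouv

"nego" begins with n-. The stems beginning with n- (nadkoneh → nonadkonehuv, nebren → nonebrenuv) add no- … -uv around the stem.
So nego → nonegouv.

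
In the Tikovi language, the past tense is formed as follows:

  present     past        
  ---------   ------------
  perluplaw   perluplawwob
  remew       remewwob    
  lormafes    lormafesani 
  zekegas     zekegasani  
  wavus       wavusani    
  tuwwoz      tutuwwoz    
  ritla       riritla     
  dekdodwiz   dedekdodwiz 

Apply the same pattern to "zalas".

remew and lormafes both have last vowel 'e' yet inflect differently (remewwob, lormafesani), so the last vowel is not what conditions the rule; the final letter is.
"zalas" ends in -s. The stems ending in -s (lormafes → lormafesani, zekegas → zekegasani, wavus → wavusani) add -ani.
The other patterns: stems ending in -w double the final consonant and add -ob; stems ending in -a or -z repeat the first consonant+vowel as a prefix.
So zalas → zalasani.

zalasani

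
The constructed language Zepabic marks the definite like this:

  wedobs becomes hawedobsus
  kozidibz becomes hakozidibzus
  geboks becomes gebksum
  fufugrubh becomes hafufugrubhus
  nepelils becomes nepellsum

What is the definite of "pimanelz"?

"pimanelz" has second-to-last letter 'l'. The one such stem in the data (nepelils → nepellsum) deletes the last vowel and adds -um (as does geboks), so the same rule applies.
So pimanelz → pimanlzum.

pimanlzum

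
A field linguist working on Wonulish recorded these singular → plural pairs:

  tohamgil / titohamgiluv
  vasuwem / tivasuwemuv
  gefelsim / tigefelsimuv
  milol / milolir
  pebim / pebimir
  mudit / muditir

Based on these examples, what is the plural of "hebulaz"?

"hebulaz" has 3 vowels. The stems with 3 vowels (tohamgil → titohamgiluv, vasuwem → tivasuwemuv, gefelsim → tigefelsimuv) add ti- … -uv around the stem.
The other pattern: stems with 2 vowels add -ir.
So hebulaz → tihebulazuv.

tihebulazuv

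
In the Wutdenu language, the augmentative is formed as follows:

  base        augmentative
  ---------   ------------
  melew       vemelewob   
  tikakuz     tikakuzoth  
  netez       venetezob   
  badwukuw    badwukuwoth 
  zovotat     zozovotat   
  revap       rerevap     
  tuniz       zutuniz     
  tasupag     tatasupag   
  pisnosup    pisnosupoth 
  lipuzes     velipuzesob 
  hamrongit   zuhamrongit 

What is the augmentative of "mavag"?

revap and pisnosup both end in -p yet inflect differently (rerevap, pisnosupoth), so the final letter is not what conditions the rule; the last vowel is.
"mavag" has last vowel 'a'. The stems whose last vowel is 'a' (revap → rerevap, zovotat → zozovotat, tasupag → tatasupag) repeat the first consonant+vowel as a prefix.
The other patterns: stems whose last vowel is 'u' add -oth; stems whose last vowel is 'e' add ve- … -ob around the stem; stems whose last vowel is 'i' add the prefix zu-.
So mavag → mamavag.

mamavag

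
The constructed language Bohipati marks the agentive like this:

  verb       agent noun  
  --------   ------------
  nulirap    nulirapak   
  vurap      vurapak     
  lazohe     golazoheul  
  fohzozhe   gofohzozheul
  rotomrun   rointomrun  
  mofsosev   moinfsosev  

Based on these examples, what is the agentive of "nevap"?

nevapak

lazohe and mofsosev both have last vowel 'e' yet inflect differently (golazoheul, moinfsosev), so the last vowel is not what conditions the rule; the final letter is.
"nevap" ends in -p. The stems ending in -p (nulirap → nulirapak, vurap → vurapak) add -ak.
So nevap → nevapak.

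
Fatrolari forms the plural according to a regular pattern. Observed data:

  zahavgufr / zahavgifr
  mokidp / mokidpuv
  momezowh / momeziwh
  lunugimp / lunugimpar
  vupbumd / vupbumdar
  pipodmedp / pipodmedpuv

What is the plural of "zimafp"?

zimifp

lunugimp and mokidp both end in -p yet inflect differently (lunugimpar, mokidpuv), so the final letter is not what conditions the rule; the second-to-last letter is.
"zimafp" has second-to-last letter 'f'. The one such stem in the data (zahavgufr → zahavgifr) changes the last vowel to 'i' (as does momezowh), so the same rule applies.
So zimafp → zimifp.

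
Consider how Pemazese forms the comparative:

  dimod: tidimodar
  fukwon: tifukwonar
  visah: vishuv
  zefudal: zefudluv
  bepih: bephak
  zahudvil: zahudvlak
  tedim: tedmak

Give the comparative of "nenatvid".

visah and bepih both end in -h yet inflect differently (vishuv, bephak), so the final letter is not what conditions the rule; the last vowel is.
"nenatvid" has last vowel 'i'. The stems whose last vowel is 'i' (bepih → bephak, zahudvil → zahudvlak, tedim → tedmak) delete the last vowel and add -ak.
The other patterns: stems whose last vowel is 'o' add ti- … -ar around the stem; stems whose last vowel is 'a' delete the last vowel and add -uv.
So nenatvid → nenatvdak.

nenatvdak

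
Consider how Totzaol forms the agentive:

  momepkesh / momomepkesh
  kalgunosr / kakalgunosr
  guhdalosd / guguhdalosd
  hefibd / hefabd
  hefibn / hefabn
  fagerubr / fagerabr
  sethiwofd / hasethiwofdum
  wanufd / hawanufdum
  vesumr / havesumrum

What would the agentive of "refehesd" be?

guhdalosd and hefibd both end in -d yet inflect differently (guguhdalosd, hefabd), so the final letter is not what conditions the rule; the second-to-last letter is.
"refehesd" has second-to-last letter 's'. The stems whose second-to-last letter is 's' (momepkesh → momomepkesh, kalgunosr → kakalgunosr, guhdalosd → guguhdalosd) repeat the first consonant+vowel as a prefix.
The other patterns: stems whose second-to-last letter is 'b' change the last vowel to 'a'; stems whose second-to-last letter is 'f' or 'm' add ha- … -um around the stem.
So refehesd → rerefehesd.

rerefehesd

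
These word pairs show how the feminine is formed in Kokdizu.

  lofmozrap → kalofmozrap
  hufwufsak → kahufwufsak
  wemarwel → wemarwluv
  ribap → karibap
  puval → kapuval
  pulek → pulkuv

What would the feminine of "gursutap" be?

"gursutap" has last vowel 'a'. The stems whose last vowel is 'a' (ribap → karibap, puval → kapuval, lofmozrap → kalofmozrap) add the prefix ka-.
The other pattern: stems whose last vowel is 'e' delete the last vowel and add -uv.
So gursutap → kagursutap.

kagursutap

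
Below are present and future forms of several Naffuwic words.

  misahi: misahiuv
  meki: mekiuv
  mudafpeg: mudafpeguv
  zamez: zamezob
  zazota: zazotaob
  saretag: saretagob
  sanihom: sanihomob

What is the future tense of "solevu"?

mudafpeg and saretag both end in -g yet inflect differently (mudafpeguv, saretagob), so the final letter is not what conditions the rule; the first letter is.
"solevu" begins with s-. The stems beginning with s- (saretag → saretagob, sanihom → sanihomob) add -ob.
So solevu → solevuob.

solevuob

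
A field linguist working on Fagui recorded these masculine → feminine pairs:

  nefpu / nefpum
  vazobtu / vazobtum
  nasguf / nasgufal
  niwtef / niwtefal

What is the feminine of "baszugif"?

nefpu and nasguf both have last vowel 'u' yet inflect differently (nefpum, nasgufal), so the last vowel is not what conditions the rule; the final letter is.
"baszugif" ends in -f. The stems ending in -f (nasguf → nasgufal, niwtef → niwtefal) add -al.
The other pattern: stems ending in -u drop the final letter and add -um.
So baszugif → baszugifal.

baszugifal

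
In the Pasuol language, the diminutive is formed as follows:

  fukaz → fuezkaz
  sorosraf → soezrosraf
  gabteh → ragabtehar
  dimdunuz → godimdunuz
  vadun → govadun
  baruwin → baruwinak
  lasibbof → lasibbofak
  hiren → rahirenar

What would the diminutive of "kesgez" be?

rakesgezar

baruwin and vadun both end in -n yet inflect differently (baruwinak, govadun), so the final letter is not what conditions the rule; the last vowel is.
"kesgez" has last vowel 'e'. The stems whose last vowel is 'e' (hiren → rahirenar, gabteh → ragabtehar) add ra- … -ar around the stem.
So kesgez → rakesgezar.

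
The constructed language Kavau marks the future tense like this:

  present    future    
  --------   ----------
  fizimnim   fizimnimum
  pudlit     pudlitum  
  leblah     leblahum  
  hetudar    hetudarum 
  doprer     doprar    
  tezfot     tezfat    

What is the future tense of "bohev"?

bohav

hetudar and doprer both end in -r yet inflect differently (hetudarum, doprar), so the final letter is not what conditions the rule; the last vowel is.
"bohev" has last vowel 'e'. The one such stem in the data (doprer → doprar) changes the last vowel to 'a' (as does tezfot), so the same rule applies.
So bohev → bohav.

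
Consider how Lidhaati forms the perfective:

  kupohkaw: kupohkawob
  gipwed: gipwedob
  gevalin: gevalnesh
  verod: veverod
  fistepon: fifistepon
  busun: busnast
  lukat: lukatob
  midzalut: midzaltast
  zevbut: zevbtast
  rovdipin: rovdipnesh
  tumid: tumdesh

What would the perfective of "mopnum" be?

gipwed and verod both end in -d yet inflect differently (gipwedob, veverod), so the final letter is not what conditions the rule; the last vowel is.
"mopnum" has last vowel 'u'. The stems whose last vowel is 'u' (busun → busnast, midzalut → midzaltast, zevbut → zevbtast) delete the last vowel and add -ast.
The other patterns: stems whose last vowel is 'a' or 'e' add -ob; stems whose last vowel is 'o' repeat the first consonant+vowel as a prefix; stems whose last vowel is 'i' delete the last vowel and add -esh.
So mopnum → mopnmast.

mopnmast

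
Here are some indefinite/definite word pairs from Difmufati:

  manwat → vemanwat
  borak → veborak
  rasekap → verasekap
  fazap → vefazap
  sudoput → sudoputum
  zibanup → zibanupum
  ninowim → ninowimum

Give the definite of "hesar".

vehesar

"hesar" has last vowel 'a'. The stems whose last vowel is 'a' (manwat → vemanwat, borak → veborak, rasekap → verasekap) add the prefix ve-.
The other pattern: stems whose last vowel is 'i' or 'u' add -um.
So hesar → vehesar.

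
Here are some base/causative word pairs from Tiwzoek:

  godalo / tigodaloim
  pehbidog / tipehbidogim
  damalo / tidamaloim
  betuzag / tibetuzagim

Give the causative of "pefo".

tipefoim

Every pair shown (godalo → tigodaloim, pehbidog → tipehbidogim, damalo → tidamaloim, …) follows the same rule: add ti- … -im around the stem.
So pefo → tipefoim.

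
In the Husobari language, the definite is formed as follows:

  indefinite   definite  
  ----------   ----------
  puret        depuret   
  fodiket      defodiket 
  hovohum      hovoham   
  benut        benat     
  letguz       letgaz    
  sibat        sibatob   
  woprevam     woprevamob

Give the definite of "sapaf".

"sapaf" has last vowel 'a'. The stems whose last vowel is 'a' (sibat → sibatob, woprevam → woprevamob) add -ob.
The other patterns: stems whose last vowel is 'e' add the prefix de-; stems whose last vowel is 'u' change the last vowel to 'a'.
So sapaf → sapafob.

sapafob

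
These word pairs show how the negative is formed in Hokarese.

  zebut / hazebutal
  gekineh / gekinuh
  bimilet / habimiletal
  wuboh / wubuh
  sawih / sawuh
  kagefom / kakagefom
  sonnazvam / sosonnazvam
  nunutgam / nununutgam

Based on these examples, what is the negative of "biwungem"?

"biwungem" ends in -m. The stems ending in -m (sonnazvam → sosonnazvam, kagefom → kakagefom, nunutgam → nununutgam) repeat the first consonant+vowel as a prefix.
The other patterns: stems ending in -h change the last vowel to 'u'; stems ending in -t add ha- … -al around the stem.
So biwungem → bibiwungem.

bibiwungem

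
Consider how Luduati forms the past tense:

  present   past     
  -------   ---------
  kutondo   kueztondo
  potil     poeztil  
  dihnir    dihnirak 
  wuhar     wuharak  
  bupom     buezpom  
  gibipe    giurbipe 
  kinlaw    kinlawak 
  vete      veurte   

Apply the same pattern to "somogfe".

sourmogfe

"somogfe" ends in -e. The stems ending in -e (vete → veurte, gibipe → giurbipe) insert -ur- after the first vowel.
The other patterns: stems ending in -r or -w add -ak; stems ending in -l, -m or -o insert -ez- after the first vowel.
So somogfe → sourmogfe.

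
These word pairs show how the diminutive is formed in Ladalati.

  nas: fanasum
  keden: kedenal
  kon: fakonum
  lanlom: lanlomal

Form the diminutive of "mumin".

kon and keden both end in -n yet inflect differently (fakonum, kedenal), so the final letter is not what conditions the rule; the number of vowels is.
"mumin" has 2 vowels. The stems with 2 vowels (keden → kedenal, lanlom → lanlomal) add -al.
So mumin → muminal.

muminal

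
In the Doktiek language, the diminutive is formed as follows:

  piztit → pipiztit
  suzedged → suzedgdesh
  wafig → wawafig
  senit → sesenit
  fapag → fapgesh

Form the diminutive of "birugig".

wafig and fapag both end in -g yet inflect differently (wawafig, fapgesh), so the final letter is not what conditions the rule; the last vowel is.
"birugig" has last vowel 'i'. The stems whose last vowel is 'i' (senit → sesenit, piztit → pipiztit, wafig → wawafig) repeat the first consonant+vowel as a prefix.
The other pattern: stems whose last vowel is 'a' or 'e' delete the last vowel and add -esh.
So birugig → bibirugig.

bibirugig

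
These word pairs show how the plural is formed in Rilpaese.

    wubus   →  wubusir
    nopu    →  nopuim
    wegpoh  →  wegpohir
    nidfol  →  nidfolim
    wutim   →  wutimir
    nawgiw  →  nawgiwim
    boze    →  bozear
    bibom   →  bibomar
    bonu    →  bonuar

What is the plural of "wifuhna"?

"wifuhna" begins with w-. The stems beginning with w- (wegpoh → wegpohir, wutim → wutimir, wubus → wubusir) add -ir.
So wifuhna → wifuhnair.

wifuhnair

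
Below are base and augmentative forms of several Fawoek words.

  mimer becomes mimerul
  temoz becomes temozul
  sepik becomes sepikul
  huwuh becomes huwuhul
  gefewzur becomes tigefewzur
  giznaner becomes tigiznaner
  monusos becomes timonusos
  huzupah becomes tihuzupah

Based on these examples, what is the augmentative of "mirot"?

"mirot" has 2 vowels. The stems with 2 vowels (mimer → mimerul, temoz → temozul, sepik → sepikul) add -ul.
The other pattern: stems with 3 vowels add the prefix ti-.
So mirot → mirotul.

mirotul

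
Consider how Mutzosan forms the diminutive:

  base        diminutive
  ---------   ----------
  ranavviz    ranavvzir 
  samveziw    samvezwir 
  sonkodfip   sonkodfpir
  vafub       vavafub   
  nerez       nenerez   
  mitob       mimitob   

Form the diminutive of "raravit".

raravtir

ranavviz and nerez both end in -z yet inflect differently (ranavvzir, nenerez), so the final letter is not what conditions the rule; the last vowel is.
"raravit" has last vowel 'i'. The stems whose last vowel is 'i' (ranavviz → ranavvzir, samveziw → samvezwir, sonkodfip → sonkodfpir) delete the last vowel and add -ir.
The other pattern: stems whose last vowel is 'e', 'o' or 'u' repeat the first consonant+vowel as a prefix.
So raravit → raravtir.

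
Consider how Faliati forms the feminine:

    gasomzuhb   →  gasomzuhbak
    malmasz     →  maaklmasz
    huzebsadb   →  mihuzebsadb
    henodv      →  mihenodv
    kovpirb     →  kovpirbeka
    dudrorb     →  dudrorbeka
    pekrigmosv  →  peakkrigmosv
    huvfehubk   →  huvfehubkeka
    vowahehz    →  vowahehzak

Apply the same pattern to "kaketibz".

kaketibzeka

"kaketibz" has second-to-last letter 'b'. The one such stem in the data (huvfehubk → huvfehubkeka) adds -eka, so the same rule applies.
The other patterns: stems whose second-to-last letter is 'h' add -ak; stems whose second-to-last letter is 's' insert -ak- after the first vowel; stems whose second-to-last letter is 'd' add the prefix mi-.
So kaketibz → kaketibzeka.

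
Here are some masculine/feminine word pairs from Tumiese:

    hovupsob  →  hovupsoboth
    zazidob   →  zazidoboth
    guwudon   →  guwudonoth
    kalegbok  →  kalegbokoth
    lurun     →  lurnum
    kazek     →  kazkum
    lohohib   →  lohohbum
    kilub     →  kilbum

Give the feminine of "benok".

"benok" has last vowel 'o'. The stems whose last vowel is 'o' (hovupsob → hovupsoboth, zazidob → zazidoboth, guwudon → guwudonoth) add -oth.
The other pattern: stems whose last vowel is 'e', 'i' or 'u' delete the last vowel and add -um.
So benok → benokoth.

benokoth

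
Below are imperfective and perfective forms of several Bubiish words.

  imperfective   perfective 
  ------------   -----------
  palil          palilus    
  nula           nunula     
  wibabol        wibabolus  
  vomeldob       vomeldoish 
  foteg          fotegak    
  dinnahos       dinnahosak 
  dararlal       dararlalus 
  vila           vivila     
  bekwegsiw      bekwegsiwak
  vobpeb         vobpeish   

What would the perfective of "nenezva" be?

vomeldob and wibabol both have last vowel 'o' yet inflect differently (vomeldoish, wibabolus), so the last vowel is not what conditions the rule; the final letter is.
"nenezva" ends in -a. The stems ending in -a (nula → nunula, vila → vivila) repeat the first consonant+vowel as a prefix.
The other patterns: stems ending in -b drop the final letter and add -ish; stems ending in -l add -us; stems ending in -g, -s or -w add -ak.
So nenezva → nenenezva.

nenenezva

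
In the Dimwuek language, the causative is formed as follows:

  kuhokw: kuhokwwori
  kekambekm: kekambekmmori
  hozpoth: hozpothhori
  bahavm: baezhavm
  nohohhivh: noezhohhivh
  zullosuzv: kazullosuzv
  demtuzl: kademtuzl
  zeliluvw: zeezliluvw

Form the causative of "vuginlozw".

zeliluvw and kuhokw both end in -w yet inflect differently (zeezliluvw, kuhokwwori), so the final letter is not what conditions the rule; the second-to-last letter is.
"vuginlozw" has second-to-last letter 'z'. The stems whose second-to-last letter is 'z' (demtuzl → kademtuzl, zullosuzv → kazullosuzv) add the prefix ka-.
So vuginlozw → kavuginlozw.

kavuginlozw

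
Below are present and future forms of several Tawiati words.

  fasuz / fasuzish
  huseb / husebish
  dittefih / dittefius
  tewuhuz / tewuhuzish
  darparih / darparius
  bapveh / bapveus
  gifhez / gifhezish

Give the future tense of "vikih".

vikius

"vikih" ends in -h. The stems ending in -h (darparih → darparius, bapveh → bapveus, dittefih → dittefius) drop the final letter and add -us.
The other pattern: stems ending in -b or -z add -ish.
So vikih → vikius.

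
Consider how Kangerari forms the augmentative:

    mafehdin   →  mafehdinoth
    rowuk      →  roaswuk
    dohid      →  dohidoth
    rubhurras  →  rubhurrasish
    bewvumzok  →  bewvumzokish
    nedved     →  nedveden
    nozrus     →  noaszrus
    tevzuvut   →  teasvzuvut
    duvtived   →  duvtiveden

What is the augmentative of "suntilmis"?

suntilmisoth

nedved and dohid both end in -d yet inflect differently (nedveden, dohidoth), so the final letter is not what conditions the rule; the last vowel is.
"suntilmis" has last vowel 'i'. The stems whose last vowel is 'i' (mafehdin → mafehdinoth, dohid → dohidoth) add -oth.
So suntilmis → suntilmisoth.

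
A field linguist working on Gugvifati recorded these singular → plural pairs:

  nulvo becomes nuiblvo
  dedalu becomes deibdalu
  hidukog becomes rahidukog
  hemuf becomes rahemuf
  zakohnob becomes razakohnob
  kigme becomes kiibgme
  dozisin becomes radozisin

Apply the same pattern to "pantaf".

nulvo and zakohnob both have last vowel 'o' yet inflect differently (nuiblvo, razakohnob), so the last vowel is not what conditions the rule; whether the stem ends in a vowel or a consonant is.
"pantaf" ends in a consonant. The stems ending in a consonant (zakohnob → razakohnob, hidukog → rahidukog, dozisin → radozisin) add the prefix ra-.
So pantaf → rapantaf.

rapantaf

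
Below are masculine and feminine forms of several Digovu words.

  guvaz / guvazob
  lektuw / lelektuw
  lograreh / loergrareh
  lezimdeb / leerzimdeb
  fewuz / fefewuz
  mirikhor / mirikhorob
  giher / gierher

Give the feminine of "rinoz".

rinozob

"rinoz" has last vowel 'o'. The one such stem in the data (mirikhor → mirikhorob) adds -ob, so the same rule applies.
So rinoz → rinozob.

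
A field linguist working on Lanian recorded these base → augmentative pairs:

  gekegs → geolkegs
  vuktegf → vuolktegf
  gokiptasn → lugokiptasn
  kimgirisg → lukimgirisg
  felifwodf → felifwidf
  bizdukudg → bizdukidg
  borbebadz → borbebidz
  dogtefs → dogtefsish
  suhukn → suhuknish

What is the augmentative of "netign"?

neoltign

vuktegf and felifwodf both end in -f yet inflect differently (vuolktegf, felifwidf), so the final letter is not what conditions the rule; the second-to-last letter is.
"netign" has second-to-last letter 'g'. The stems whose second-to-last letter is 'g' (gekegs → geolkegs, vuktegf → vuolktegf) insert -ol- after the first vowel.
The other patterns: stems whose second-to-last letter is 's' add the prefix lu-; stems whose second-to-last letter is 'd' change the last vowel to 'i'; stems whose second-to-last letter is 'f' or 'k' add -ish.
So netign → neoltign.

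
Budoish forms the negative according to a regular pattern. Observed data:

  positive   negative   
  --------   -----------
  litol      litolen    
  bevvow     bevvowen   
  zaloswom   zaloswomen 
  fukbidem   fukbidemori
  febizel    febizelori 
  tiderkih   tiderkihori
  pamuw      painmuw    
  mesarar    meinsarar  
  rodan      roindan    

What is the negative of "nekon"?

"nekon" has last vowel 'o'. The stems whose last vowel is 'o' (litol → litolen, bevvow → bevvowen, zaloswom → zaloswomen) add -en.
The other patterns: stems whose last vowel is 'e' or 'i' add -ori; stems whose last vowel is 'a' or 'u' insert -in- after the first vowel.
So nekon → nekonen.

nekonen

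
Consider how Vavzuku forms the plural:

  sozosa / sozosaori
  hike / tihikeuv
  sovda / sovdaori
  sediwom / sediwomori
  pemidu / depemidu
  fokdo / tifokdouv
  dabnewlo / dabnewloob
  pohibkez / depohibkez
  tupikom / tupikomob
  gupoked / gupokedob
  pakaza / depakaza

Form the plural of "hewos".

tihewosuv

"hewos" begins with h-. The one such stem in the data (hike → tihikeuv) adds ti- … -uv around the stem, so the same rule applies.
So hewos → tihewosuv.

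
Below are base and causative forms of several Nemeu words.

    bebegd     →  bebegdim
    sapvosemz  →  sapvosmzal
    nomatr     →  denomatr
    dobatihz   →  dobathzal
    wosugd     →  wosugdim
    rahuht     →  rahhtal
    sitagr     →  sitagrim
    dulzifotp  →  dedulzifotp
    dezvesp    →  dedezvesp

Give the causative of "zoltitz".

dezoltitz

sitagr and nomatr both end in -r yet inflect differently (sitagrim, denomatr), so the final letter is not what conditions the rule; the second-to-last letter is.
"zoltitz" has second-to-last letter 't'. The stems whose second-to-last letter is 't' (dulzifotp → dedulzifotp, nomatr → denomatr) add the prefix de-.
The other patterns: stems whose second-to-last letter is 'h' or 'm' delete the last vowel and add -al; stems whose second-to-last letter is 'g' add -im.
So zoltitz → dezoltitz.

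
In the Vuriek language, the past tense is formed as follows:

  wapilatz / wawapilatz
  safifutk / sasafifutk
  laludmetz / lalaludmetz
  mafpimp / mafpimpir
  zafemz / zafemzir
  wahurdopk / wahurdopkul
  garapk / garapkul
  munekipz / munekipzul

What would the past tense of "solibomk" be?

solibomkir

wapilatz and zafemz both end in -z yet inflect differently (wawapilatz, zafemzir), so the final letter is not what conditions the rule; the second-to-last letter is.
"solibomk" has second-to-last letter 'm'. The stems whose second-to-last letter is 'm' (mafpimp → mafpimpir, zafemz → zafemzir) add -ir.
The other patterns: stems whose second-to-last letter is 't' repeat the first consonant+vowel as a prefix; stems whose second-to-last letter is 'p' add -ul.
So solibomk → solibomkir.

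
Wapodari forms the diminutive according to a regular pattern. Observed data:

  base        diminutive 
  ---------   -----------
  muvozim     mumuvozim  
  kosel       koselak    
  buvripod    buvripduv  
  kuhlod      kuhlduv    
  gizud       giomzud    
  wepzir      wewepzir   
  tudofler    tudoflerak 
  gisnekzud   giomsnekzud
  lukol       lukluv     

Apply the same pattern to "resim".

kosel and lukol both end in -l yet inflect differently (koselak, lukluv), so the final letter is not what conditions the rule; the last vowel is.
"resim" has last vowel 'i'. The stems whose last vowel is 'i' (wepzir → wewepzir, muvozim → mumuvozim) repeat the first consonant+vowel as a prefix.
The other patterns: stems whose last vowel is 'e' add -ak; stems whose last vowel is 'o' delete the last vowel and add -uv; stems whose last vowel is 'u' insert -om- after the first vowel.
So resim → reresim.

reresim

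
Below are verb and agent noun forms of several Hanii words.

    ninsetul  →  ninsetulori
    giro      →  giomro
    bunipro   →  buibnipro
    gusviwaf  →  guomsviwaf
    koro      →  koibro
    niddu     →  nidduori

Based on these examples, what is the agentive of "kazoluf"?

kaibzoluf

"kazoluf" begins with k-. The one such stem in the data (koro → koibro) inserts -ib- after the first vowel (as does bunipro), so the same rule applies.
So kazoluf → kaibzoluf.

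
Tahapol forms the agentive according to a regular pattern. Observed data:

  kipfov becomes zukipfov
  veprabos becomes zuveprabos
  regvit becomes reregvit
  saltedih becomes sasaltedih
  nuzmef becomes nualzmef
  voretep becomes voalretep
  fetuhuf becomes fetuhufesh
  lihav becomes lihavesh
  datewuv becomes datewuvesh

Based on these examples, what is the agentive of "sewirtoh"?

nuzmef and fetuhuf both end in -f yet inflect differently (nualzmef, fetuhufesh), so the final letter is not what conditions the rule; the last vowel is.
"sewirtoh" has last vowel 'o'. The stems whose last vowel is 'o' (kipfov → zukipfov, veprabos → zuveprabos) add the prefix zu-.
So sewirtoh → zusewirtoh.

zusewirtoh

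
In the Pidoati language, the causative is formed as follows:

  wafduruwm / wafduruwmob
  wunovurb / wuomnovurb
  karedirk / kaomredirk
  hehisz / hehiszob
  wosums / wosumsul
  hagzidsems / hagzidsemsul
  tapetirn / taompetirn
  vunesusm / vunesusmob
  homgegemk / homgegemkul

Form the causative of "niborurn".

niomborurn

"niborurn" has second-to-last letter 'r'. The stems whose second-to-last letter is 'r' (karedirk → kaomredirk, tapetirn → taompetirn, wunovurb → wuomnovurb) insert -om- after the first vowel.
So niborurn → niomborurn.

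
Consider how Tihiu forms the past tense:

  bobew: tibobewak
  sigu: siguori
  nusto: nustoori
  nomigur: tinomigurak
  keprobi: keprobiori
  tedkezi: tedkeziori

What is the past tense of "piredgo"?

"piredgo" ends in a vowel. The stems ending in a vowel (tedkezi → tedkeziori, nusto → nustoori, sigu → siguori) add -ori.
The other pattern: stems ending in a consonant add ti- … -ak around the stem.
So piredgo → piredgoori.

piredgoori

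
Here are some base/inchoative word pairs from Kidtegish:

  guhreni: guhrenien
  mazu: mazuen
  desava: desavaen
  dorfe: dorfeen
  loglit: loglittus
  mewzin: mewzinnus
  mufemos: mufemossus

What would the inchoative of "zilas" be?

guhreni and loglit both have last vowel 'i' yet inflect differently (guhrenien, loglittus), so the last vowel is not what conditions the rule; whether the stem ends in a vowel or a consonant is.
"zilas" ends in a consonant. The stems ending in a consonant (loglit → loglittus, mufemos → mufemossus, mewzin → mewzinnus) double the final consonant and add -us.
The other pattern: stems ending in a vowel add -en.
So zilas → zilassus.

zilassus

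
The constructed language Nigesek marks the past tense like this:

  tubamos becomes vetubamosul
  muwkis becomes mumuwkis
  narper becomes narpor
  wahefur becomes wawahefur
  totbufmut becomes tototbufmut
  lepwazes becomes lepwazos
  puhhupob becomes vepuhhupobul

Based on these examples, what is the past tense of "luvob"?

tubamos and lepwazes both end in -s yet inflect differently (vetubamosul, lepwazos), so the final letter is not what conditions the rule; the last vowel is.
"luvob" has last vowel 'o'. The stems whose last vowel is 'o' (puhhupob → vepuhhupobul, tubamos → vetubamosul) add ve- … -ul around the stem.
The other patterns: stems whose last vowel is 'e' change the last vowel to 'o'; stems whose last vowel is 'i' or 'u' repeat the first consonant+vowel as a prefix.
So luvob → veluvobul.

veluvobul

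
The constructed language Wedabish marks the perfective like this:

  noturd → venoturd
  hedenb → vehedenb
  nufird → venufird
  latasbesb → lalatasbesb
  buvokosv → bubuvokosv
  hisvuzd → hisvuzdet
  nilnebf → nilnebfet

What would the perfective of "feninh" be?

vefeninh

hedenb and latasbesb both end in -b yet inflect differently (vehedenb, lalatasbesb), so the final letter is not what conditions the rule; the second-to-last letter is.
"feninh" has second-to-last letter 'n'. The one such stem in the data (hedenb → vehedenb) adds the prefix ve-, so the same rule applies.
So feninh → vefeninh.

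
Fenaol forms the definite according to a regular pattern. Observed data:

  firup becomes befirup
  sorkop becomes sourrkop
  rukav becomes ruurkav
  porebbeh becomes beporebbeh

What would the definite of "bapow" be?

sorkop and firup both end in -p yet inflect differently (sourrkop, befirup), so the final letter is not what conditions the rule; the last vowel is.
"bapow" has last vowel 'o'. The one such stem in the data (sorkop → sourrkop) inserts -ur- after the first vowel (as does rukav), so the same rule applies.
The other pattern: stems whose last vowel is 'e' or 'u' add the prefix be-.
So bapow → baurpow.

baurpow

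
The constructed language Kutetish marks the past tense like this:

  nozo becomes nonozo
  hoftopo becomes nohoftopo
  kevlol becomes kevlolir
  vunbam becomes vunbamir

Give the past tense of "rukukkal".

nozo and kevlol both have last vowel 'o' yet inflect differently (nonozo, kevlolir), so the last vowel is not what conditions the rule; whether the stem ends in a vowel or a consonant is.
"rukukkal" ends in a consonant. The stems ending in a consonant (kevlol → kevlolir, vunbam → vunbamir) add -ir.
So rukukkal → rukukkalir.

rukukkalir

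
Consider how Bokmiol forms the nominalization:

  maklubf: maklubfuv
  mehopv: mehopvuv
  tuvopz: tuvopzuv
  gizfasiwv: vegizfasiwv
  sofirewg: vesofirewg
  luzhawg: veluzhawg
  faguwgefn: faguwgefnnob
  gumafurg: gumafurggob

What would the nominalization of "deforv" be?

deforvvob

"deforv" has second-to-last letter 'r'. The one such stem in the data (gumafurg → gumafurggob) doubles the final consonant and adds -ob (as does faguwgefn), so the same rule applies.
The other patterns: stems whose second-to-last letter is 'b' or 'p' add -uv; stems whose second-to-last letter is 'w' add the prefix ve-.
So deforv → deforvvob.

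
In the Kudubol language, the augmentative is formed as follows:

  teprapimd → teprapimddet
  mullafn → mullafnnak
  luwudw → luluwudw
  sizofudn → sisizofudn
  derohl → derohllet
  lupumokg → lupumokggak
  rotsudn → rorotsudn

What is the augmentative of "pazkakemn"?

pazkakemnnet

"pazkakemn" has second-to-last letter 'm'. The one such stem in the data (teprapimd → teprapimddet) doubles the final consonant and adds -et (as does derohl), so the same rule applies.
So pazkakemn → pazkakemnnet.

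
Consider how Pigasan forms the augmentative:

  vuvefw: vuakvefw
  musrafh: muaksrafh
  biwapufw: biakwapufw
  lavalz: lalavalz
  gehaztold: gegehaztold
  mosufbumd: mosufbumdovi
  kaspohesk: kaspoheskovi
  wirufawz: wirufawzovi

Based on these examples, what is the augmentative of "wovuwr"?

wovuwrovi

gehaztold and mosufbumd both end in -d yet inflect differently (gegehaztold, mosufbumdovi), so the final letter is not what conditions the rule; the second-to-last letter is.
"wovuwr" has second-to-last letter 'w'. The one such stem in the data (wirufawz → wirufawzovi) adds -ovi, so the same rule applies.
The other patterns: stems whose second-to-last letter is 'f' insert -ak- after the first vowel; stems whose second-to-last letter is 'l' repeat the first consonant+vowel as a prefix.
So wovuwr → wovuwrovi.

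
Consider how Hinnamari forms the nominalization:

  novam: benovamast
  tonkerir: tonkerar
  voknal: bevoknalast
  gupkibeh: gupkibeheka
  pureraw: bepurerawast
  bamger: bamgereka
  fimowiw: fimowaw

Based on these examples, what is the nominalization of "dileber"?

dilebereka

bamger and tonkerir both end in -r yet inflect differently (bamgereka, tonkerar), so the final letter is not what conditions the rule; the last vowel is.
"dileber" has last vowel 'e'. The stems whose last vowel is 'e' (bamger → bamgereka, gupkibeh → gupkibeheka) add -eka.
The other patterns: stems whose last vowel is 'a' add be- … -ast around the stem; stems whose last vowel is 'i' change the last vowel to 'a'.
So dileber → dilebereka.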